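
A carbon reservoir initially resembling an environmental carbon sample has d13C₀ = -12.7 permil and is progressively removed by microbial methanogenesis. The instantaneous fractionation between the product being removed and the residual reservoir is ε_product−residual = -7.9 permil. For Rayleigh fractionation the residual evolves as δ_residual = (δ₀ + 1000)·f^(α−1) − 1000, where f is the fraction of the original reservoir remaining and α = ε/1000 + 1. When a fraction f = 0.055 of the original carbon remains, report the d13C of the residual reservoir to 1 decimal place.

Rayleigh residual: δ_res = (δ₀ + 1000)·f^(α−1) − 1000
α = ε/1000 + 1 = 0.99210, so α − 1 = -0.00790
f^(α−1) = 0.055^(-0.00790) = 1.023178
δ_res = (-12.7 + 1000) × 1.023178 − 1000 = 1010.184 − 1000 = 10.18 permil

10.2 permil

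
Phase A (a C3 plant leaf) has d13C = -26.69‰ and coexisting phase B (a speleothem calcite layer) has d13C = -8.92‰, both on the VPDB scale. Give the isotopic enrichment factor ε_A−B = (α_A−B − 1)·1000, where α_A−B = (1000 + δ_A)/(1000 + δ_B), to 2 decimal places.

-17.93‰

α_A−B = (1000 + -26.69) / (1000 + -8.92) = 973.31 / 991.08 = 0.982070
ε_A−B = (0.982070 − 1) × 1000 = -17.930‰
(The approximation ε ≈ δ_A − δ_B would give -17.77‰.)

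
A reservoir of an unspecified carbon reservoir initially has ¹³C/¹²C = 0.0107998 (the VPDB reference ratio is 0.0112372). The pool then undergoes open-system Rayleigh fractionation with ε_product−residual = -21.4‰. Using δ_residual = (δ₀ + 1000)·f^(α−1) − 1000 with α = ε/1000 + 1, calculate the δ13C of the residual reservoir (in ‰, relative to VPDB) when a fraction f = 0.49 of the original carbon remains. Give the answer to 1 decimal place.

-24.1‰

δ₀ = (0.0107998/0.0112372 − 1)×1000 = (0.961076 − 1)×1000 = -38.924‰
α − 1 = ε/1000 = -0.0214
f^(α−1) = 0.49^(-0.0214) = 1.015383
δ_res = (-38.924 + 1000) × 1.015383 − 1000 = 975.860 − 1000 = -24.14‰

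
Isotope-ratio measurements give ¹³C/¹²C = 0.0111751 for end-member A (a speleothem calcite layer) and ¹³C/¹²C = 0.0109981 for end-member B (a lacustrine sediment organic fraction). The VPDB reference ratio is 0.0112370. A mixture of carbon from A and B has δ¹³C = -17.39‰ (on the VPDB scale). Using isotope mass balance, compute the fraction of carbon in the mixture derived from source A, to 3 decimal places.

δ_A = (0.0111751/0.0112370 − 1)×1000 = (0.994491 − 1)×1000 = -5.509‰
δ_B = (0.0109981/0.0112370 − 1)×1000 = (0.978740 − 1)×1000 = -21.260‰
f_A = (δ_mix − δ_B)/(δ_A − δ_B) = (-17.39 − (-21.260))/(-5.509 − (-21.260))
f_A = 3.870 / 15.752 = 0.2457

0.246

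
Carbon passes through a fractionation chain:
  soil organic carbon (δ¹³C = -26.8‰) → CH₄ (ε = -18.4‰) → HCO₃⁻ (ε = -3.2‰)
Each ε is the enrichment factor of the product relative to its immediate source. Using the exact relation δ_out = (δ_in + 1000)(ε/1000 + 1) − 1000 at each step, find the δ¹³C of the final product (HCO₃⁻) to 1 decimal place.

step 1: δ = (-26.80 + 1000)·(-18.4/1000 + 1) − 1000 = -44.71‰
step 2: δ = (-44.71 + 1000)·(-3.2/1000 + 1) − 1000 = -47.76‰

-47.8‰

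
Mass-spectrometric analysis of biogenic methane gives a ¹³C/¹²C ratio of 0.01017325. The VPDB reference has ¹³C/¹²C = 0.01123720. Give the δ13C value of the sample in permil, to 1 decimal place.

δ13C = (R_sample / R_standard − 1) × 1000
R_sample / R_standard = 0.01017325 / 0.01123720 = 0.905319
δ13C = (0.905319 − 1) × 1000 = -94.68 permil

-94.7 permil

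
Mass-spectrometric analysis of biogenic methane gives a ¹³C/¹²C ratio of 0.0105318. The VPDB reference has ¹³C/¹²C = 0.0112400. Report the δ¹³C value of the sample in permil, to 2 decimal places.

-63.01 permil

δ¹³C = (R_sample / R_standard − 1) × 1000
R_sample / R_standard = 0.0105318 / 0.0112400 = 0.936993
δ¹³C = (0.936993 − 1) × 1000 = -63.007 permil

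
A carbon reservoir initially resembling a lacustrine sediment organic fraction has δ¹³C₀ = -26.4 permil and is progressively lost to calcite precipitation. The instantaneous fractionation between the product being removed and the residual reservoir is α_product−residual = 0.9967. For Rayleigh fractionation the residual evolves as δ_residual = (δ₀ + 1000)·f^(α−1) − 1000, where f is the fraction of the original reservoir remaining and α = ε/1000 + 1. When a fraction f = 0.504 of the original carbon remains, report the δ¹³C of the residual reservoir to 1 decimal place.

Rayleigh residual: δ_res = (δ₀ + 1000)·f^(α−1) − 1000
α − 1 = -0.00330
f^(α−1) = 0.504^(-0.00330) = 1.002264
δ_res = (-26.4 + 1000) × 1.002264 − 1000 = 975.804 − 1000 = -24.20 permil

-24.2 permil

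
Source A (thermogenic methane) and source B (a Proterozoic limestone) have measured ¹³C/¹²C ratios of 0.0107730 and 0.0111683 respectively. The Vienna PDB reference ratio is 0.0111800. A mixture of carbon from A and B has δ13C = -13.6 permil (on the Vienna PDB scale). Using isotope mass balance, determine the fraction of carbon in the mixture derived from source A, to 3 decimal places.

0.355

δ_A = (0.0107730/0.0111800 − 1)×1000 = (0.963596 − 1)×1000 = -36.404 permil
δ_B = (0.0111683/0.0111800 − 1)×1000 = (0.998953 − 1)×1000 = -1.047 permil
f_A = (δ_mix − δ_B)/(δ_A − δ_B) = (-13.6 − (-1.047))/(-36.404 − (-1.047))
f_A = -12.553 / -35.358 = 0.3550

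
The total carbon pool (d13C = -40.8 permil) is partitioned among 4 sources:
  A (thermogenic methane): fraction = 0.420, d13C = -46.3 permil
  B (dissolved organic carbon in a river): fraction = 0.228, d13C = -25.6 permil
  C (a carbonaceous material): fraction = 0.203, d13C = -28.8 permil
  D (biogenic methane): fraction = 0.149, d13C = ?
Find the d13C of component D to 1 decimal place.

-64.9 permil

Isotope mass balance: δ_bulk = Σ fᵢ·δᵢ.
-40.8 = 0.420×(-46.3) + 0.228×(-25.6) + 0.203×(-28.8) + 0.149×δ_D
0.149·δ_D = -40.8 − (-31.129) = -9.671
δ_D = -9.671 / 0.149 = -64.90 permil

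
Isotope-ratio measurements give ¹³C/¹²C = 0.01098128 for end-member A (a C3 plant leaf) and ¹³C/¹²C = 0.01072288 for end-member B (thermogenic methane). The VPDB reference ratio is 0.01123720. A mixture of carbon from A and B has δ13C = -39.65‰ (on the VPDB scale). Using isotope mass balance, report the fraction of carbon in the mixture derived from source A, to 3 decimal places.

0.266

δ_A = (0.01098128/0.01123720 − 1)×1000 = (0.977226 − 1)×1000 = -22.774‰
δ_B = (0.01072288/0.01123720 − 1)×1000 = (0.954231 − 1)×1000 = -45.769‰
f_A = (δ_mix − δ_B)/(δ_A − δ_B) = (-39.65 − (-45.769))/(-22.774 − (-45.769))
f_A = 6.119 / 22.995 = 0.2661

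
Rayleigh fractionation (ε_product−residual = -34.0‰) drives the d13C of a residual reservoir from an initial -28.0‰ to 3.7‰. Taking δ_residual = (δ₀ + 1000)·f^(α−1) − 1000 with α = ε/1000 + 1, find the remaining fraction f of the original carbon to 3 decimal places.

α − 1 = ε/1000 = -0.0340
(δ_res + 1000)/(δ₀ + 1000) = (3.7 + 1000)/(-28.0 + 1000) = 1003.7/972.0 = 1.032613
f = 1.032613^(1/-0.0340) = exp(ln(1.032613)/-0.0340) = exp(0.03209/-0.0340)
f = exp(-0.9439) = 0.3891

0.389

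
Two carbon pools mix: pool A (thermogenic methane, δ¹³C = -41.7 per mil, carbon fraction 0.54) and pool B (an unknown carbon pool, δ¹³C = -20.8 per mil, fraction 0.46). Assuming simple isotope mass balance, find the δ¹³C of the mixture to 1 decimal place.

δ_mix = f_A·δ_A + f_B·δ_B
δ_mix = 0.54 × (-41.7) + 0.46 × (-20.8)
δ_mix = -22.52 + -9.57 = -32.09 per mil

-32.1 per mil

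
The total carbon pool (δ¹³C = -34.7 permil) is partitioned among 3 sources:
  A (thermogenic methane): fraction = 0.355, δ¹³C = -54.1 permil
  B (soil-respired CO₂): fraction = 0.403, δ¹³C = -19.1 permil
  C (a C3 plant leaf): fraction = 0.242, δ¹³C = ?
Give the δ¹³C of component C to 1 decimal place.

-32.2 permil

Isotope mass balance: δ_bulk = Σ fᵢ·δᵢ.
-34.7 = 0.355×(-54.1) + 0.403×(-19.1) + 0.242×δ_C
0.242·δ_C = -34.7 − (-26.903) = -7.797
δ_C = -7.797 / 0.242 = -32.22 permil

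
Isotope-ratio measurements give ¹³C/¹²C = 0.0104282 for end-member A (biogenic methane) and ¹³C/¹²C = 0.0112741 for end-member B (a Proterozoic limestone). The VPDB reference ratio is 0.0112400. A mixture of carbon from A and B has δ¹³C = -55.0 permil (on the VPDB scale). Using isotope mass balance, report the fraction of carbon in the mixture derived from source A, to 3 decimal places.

0.771

δ_A = (0.0104282/0.0112400 − 1)×1000 = (0.927776 − 1)×1000 = -72.224 permil
δ_B = (0.0112741/0.0112400 − 1)×1000 = (1.003034 − 1)×1000 = 3.034 permil
f_A = (δ_mix − δ_B)/(δ_A − δ_B) = (-55.0 − (3.034))/(-72.224 − (3.034))
f_A = -58.034 / -75.258 = 0.7711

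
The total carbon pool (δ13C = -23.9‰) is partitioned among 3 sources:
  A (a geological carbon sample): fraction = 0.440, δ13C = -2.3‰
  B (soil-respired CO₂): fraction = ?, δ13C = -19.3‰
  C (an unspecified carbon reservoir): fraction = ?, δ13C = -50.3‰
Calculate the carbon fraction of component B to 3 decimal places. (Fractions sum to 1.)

Let f_B and f_C be the unknown fractions; fractions sum to 1 so f_B + f_C = 0.560.
Mass balance: Σ fᵢ·δᵢ = δ_bulk ⇒ f_B·(-19.3) + f_C·(-50.3) = -23.9 − (-1.012) = -22.888
Substitute f_C = 0.560 − f_B:
f_B·(-19.3 − -50.3) = -22.888 − 0.560×(-50.3) = 5.280
f_B = 5.280 / 31.0 = 0.1703

0.170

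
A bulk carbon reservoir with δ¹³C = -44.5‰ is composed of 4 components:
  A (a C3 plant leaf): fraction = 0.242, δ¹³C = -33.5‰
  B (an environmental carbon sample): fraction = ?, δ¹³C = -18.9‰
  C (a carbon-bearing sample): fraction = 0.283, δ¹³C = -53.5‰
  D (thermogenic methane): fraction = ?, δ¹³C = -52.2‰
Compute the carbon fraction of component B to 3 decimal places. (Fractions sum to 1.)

Let f_B and f_D be the unknown fractions; fractions sum to 1 so f_B + f_D = 0.475.
Mass balance: Σ fᵢ·δᵢ = δ_bulk ⇒ f_B·(-18.9) + f_D·(-52.2) = -44.5 − (-23.247) = -21.253
Substitute f_D = 0.475 − f_B:
f_B·(-18.9 − -52.2) = -21.253 − 0.475×(-52.2) = 3.543
f_B = 3.543 / 33.3 = 0.1064

0.106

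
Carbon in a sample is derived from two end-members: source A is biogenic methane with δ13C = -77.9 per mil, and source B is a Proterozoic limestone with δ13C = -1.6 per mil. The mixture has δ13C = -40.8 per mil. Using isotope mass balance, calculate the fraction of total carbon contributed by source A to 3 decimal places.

δ_mix = f_A·δ_A + (1 − f_A)·δ_B  ⇒  f_A = (δ_mix − δ_B)/(δ_A − δ_B)
f_A = (-40.8 − (-1.6)) / (-77.9 − (-1.6))
f_A = -39.2 / -76.3 = 0.5138

0.514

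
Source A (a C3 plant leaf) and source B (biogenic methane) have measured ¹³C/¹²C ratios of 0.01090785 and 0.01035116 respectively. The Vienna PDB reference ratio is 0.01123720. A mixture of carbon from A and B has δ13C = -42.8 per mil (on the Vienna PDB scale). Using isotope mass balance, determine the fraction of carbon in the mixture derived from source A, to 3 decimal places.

0.728

δ_A = (0.01090785/0.01123720 − 1)×1000 = (0.970691 − 1)×1000 = -29.309 per mil
δ_B = (0.01035116/0.01123720 − 1)×1000 = (0.921151 − 1)×1000 = -78.849 per mil
f_A = (δ_mix − δ_B)/(δ_A − δ_B) = (-42.8 − (-78.849))/(-29.309 − (-78.849))
f_A = 36.049 / 49.540 = 0.7277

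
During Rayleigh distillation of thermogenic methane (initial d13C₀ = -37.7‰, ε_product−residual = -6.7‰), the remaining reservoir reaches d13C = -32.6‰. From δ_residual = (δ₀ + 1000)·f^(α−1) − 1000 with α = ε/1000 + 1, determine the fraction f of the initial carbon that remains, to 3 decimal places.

α − 1 = ε/1000 = -0.0067
(δ_res + 1000)/(δ₀ + 1000) = (-32.6 + 1000)/(-37.7 + 1000) = 967.4/962.3 = 1.005300
f = 1.005300^(1/-0.0067) = exp(ln(1.005300)/-0.0067) = exp(0.00529/-0.0067)
f = exp(-0.7889) = 0.4543

0.454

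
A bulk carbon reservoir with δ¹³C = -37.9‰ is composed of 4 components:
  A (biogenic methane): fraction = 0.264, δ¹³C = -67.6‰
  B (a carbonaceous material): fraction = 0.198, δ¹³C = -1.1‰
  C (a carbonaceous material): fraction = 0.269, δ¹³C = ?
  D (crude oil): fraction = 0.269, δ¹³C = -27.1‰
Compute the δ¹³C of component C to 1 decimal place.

-46.6‰

Isotope mass balance: δ_bulk = Σ fᵢ·δᵢ.
-37.9 = 0.264×(-67.6) + 0.198×(-1.1) + 0.269×δ_C + 0.269×(-27.1)
0.269·δ_C = -37.9 − (-25.354) = -12.546
δ_C = -12.546 / 0.269 = -46.64‰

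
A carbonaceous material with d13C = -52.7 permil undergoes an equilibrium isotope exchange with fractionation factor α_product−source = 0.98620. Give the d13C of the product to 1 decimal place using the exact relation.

δ_product = (δ_source + 1000)·α − 1000
δ_product = (-52.7 + 1000) × 0.98620 − 1000
δ_product = 934.227 − 1000 = -65.77 permil

-65.8 permil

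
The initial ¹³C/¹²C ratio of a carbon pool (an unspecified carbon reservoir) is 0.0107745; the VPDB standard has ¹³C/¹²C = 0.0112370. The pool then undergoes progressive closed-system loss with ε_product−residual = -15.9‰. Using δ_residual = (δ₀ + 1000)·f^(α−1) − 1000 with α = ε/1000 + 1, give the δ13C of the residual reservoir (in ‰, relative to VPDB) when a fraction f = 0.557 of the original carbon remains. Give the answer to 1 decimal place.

-32.2‰

δ₀ = (0.0107745/0.0112370 − 1)×1000 = (0.958841 − 1)×1000 = -41.159‰
α − 1 = ε/1000 = -0.0159
f^(α−1) = 0.557^(-0.0159) = 1.009348
δ_res = (-41.159 + 1000) × 1.009348 − 1000 = 967.805 − 1000 = -32.20‰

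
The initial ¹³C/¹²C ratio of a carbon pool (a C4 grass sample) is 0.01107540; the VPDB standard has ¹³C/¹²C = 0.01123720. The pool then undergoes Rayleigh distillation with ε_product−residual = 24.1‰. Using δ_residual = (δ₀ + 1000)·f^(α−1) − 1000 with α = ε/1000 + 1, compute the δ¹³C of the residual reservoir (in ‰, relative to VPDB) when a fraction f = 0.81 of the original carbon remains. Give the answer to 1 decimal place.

-19.4‰

δ₀ = (0.01107540/0.01123720 − 1)×1000 = (0.985601 − 1)×1000 = -14.399‰
α − 1 = ε/1000 = 0.0241
f^(α−1) = 0.81^(0.0241) = 0.994934
δ_res = (-14.399 + 1000) × 0.994934 − 1000 = 980.609 − 1000 = -19.39‰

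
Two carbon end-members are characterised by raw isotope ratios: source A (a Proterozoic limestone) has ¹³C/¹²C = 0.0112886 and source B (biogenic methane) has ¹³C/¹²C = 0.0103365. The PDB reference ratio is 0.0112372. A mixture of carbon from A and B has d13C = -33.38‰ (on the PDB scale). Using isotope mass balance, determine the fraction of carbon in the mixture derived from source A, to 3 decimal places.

0.552

δ_A = (0.0112886/0.0112372 − 1)×1000 = (1.004574 − 1)×1000 = 4.574‰
δ_B = (0.0103365/0.0112372 − 1)×1000 = (0.919847 − 1)×1000 = -80.153‰
f_A = (δ_mix − δ_B)/(δ_A − δ_B) = (-33.38 − (-80.153))/(4.574 − (-80.153))
f_A = 46.773 / 84.728 = 0.5520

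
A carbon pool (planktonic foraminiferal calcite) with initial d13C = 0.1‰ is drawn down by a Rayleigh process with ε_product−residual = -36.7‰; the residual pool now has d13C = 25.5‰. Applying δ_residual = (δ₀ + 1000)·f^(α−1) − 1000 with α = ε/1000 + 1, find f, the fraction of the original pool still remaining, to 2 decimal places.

0.50

α − 1 = ε/1000 = -0.0367
(δ_res + 1000)/(δ₀ + 1000) = (25.5 + 1000)/(0.1 + 1000) = 1025.5/1000.1 = 1.025397
f = 1.025397^(1/-0.0367) = exp(ln(1.025397)/-0.0367) = exp(0.02508/-0.0367)
f = exp(-0.6834) = 0.5049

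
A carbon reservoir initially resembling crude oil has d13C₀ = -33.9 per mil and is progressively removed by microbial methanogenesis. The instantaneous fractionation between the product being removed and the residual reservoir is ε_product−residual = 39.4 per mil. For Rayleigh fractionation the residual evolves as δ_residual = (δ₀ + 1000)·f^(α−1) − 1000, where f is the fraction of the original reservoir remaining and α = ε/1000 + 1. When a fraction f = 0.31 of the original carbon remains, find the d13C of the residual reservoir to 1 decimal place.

-77.5 per mil

Rayleigh residual: δ_res = (δ₀ + 1000)·f^(α−1) − 1000
α = ε/1000 + 1 = 1.03940, so α − 1 = 0.03940
f^(α−1) = 0.31^(0.03940) = 0.954904
δ_res = (-33.9 + 1000) × 0.954904 − 1000 = 922.533 − 1000 = -77.47 per mil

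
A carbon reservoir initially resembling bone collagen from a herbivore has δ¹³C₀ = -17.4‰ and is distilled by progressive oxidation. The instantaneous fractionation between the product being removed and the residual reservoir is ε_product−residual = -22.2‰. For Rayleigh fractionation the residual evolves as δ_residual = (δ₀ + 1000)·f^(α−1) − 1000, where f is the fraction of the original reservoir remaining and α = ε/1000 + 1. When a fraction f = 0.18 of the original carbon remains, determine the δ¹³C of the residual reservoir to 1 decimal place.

Rayleigh residual: δ_res = (δ₀ + 1000)·f^(α−1) − 1000
α = ε/1000 + 1 = 0.97780, so α − 1 = -0.02220
f^(α−1) = 0.18^(-0.02220) = 1.038802
δ_res = (-17.4 + 1000) × 1.038802 − 1000 = 1020.727 − 1000 = 20.73‰

20.7‰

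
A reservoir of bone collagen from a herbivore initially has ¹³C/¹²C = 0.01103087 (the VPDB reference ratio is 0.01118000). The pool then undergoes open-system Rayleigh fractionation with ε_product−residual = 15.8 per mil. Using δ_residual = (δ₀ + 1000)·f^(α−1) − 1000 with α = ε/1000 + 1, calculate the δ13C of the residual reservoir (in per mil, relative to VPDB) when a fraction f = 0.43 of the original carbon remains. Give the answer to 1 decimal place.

δ₀ = (0.01103087/0.01118000 − 1)×1000 = (0.986661 − 1)×1000 = -13.339 per mil
α − 1 = ε/1000 = 0.0158
f^(α−1) = 0.43^(0.0158) = 0.986754
δ_res = (-13.339 + 1000) × 0.986754 − 1000 = 973.591 − 1000 = -26.41 per mil

-26.4 per mil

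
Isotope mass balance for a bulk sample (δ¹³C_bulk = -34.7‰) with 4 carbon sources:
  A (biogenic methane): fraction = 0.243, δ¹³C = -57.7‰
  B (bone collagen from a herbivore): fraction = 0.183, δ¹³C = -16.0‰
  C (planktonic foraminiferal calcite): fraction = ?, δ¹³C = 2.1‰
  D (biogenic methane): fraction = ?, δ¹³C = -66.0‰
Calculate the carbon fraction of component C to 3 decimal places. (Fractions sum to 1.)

0.296

Let f_C and f_D be the unknown fractions; fractions sum to 1 so f_C + f_D = 0.574.
Mass balance: Σ fᵢ·δᵢ = δ_bulk ⇒ f_C·(2.1) + f_D·(-66.0) = -34.7 − (-16.949) = -17.751
Substitute f_D = 0.574 − f_C:
f_C·(2.1 − -66.0) = -17.751 − 0.574×(-66.0) = 20.133
f_C = 20.133 / 68.1 = 0.2956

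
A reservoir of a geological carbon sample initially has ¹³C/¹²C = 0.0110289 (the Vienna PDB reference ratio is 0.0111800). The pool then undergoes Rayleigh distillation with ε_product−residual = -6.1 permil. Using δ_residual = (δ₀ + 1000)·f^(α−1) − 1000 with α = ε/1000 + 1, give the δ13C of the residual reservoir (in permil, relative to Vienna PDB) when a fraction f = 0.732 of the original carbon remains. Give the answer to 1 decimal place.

-11.6 permil

δ₀ = (0.0110289/0.0111800 − 1)×1000 = (0.986485 − 1)×1000 = -13.515 permil
α − 1 = ε/1000 = -0.0061
f^(α−1) = 0.732^(-0.0061) = 1.001905
δ_res = (-13.515 + 1000) × 1.001905 − 1000 = 988.364 − 1000 = -11.64 permil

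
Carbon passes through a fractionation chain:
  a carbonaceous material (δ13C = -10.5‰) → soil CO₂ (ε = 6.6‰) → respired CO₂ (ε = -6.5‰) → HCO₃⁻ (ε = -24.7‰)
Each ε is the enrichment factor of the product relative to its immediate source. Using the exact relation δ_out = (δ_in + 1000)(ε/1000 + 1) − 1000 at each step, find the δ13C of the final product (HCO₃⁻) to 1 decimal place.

-34.9‰

step 1: δ = (-10.50 + 1000)·(6.6/1000 + 1) − 1000 = -3.97‰
step 2: δ = (-3.97 + 1000)·(-6.5/1000 + 1) − 1000 = -10.44‰
step 3: δ = (-10.44 + 1000)·(-24.7/1000 + 1) − 1000 = -34.89‰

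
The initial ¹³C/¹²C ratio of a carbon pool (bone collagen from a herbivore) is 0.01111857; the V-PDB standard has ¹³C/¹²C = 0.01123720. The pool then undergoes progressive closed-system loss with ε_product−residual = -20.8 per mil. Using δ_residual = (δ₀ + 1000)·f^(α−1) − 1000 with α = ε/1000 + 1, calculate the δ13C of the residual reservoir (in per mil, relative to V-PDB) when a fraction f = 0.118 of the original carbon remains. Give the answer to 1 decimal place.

34.4 per mil

δ₀ = (0.01111857/0.01123720 − 1)×1000 = (0.989443 − 1)×1000 = -10.557 per mil
α − 1 = ε/1000 = -0.0208
f^(α−1) = 0.118^(-0.0208) = 1.045454
δ_res = (-10.557 + 1000) × 1.045454 − 1000 = 1034.417 − 1000 = 34.42 per mil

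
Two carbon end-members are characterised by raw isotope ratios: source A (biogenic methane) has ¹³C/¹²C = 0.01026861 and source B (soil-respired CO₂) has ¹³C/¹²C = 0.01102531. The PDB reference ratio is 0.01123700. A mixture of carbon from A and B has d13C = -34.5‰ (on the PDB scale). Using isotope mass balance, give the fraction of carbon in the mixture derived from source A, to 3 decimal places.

0.233

δ_A = (0.01026861/0.01123700 − 1)×1000 = (0.913821 − 1)×1000 = -86.179‰
δ_B = (0.01102531/0.01123700 − 1)×1000 = (0.981161 − 1)×1000 = -18.839‰
f_A = (δ_mix − δ_B)/(δ_A − δ_B) = (-34.5 − (-18.839))/(-86.179 − (-18.839))
f_A = -15.661 / -67.340 = 0.2326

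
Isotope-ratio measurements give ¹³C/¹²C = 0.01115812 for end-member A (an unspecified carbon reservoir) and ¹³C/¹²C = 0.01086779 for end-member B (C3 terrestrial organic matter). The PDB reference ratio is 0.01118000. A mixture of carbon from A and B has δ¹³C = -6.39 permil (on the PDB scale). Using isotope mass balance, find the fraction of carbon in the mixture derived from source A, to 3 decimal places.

δ_A = (0.01115812/0.01118000 − 1)×1000 = (0.998043 − 1)×1000 = -1.957 permil
δ_B = (0.01086779/0.01118000 − 1)×1000 = (0.972074 − 1)×1000 = -27.926 permil
f_A = (δ_mix − δ_B)/(δ_A − δ_B) = (-6.39 − (-27.926))/(-1.957 − (-27.926))
f_A = 21.536 / 25.969 = 0.8293

0.829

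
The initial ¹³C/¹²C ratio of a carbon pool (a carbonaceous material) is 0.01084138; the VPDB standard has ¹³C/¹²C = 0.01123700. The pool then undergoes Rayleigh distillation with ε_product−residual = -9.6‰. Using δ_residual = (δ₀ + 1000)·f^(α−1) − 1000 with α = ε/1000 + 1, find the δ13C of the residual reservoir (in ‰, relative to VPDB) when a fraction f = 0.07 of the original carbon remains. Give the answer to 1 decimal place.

δ₀ = (0.01084138/0.01123700 − 1)×1000 = (0.964793 − 1)×1000 = -35.207‰
α − 1 = ε/1000 = -0.0096
f^(α−1) = 0.07^(-0.0096) = 1.025858
δ_res = (-35.207 + 1000) × 1.025858 − 1000 = 989.740 − 1000 = -10.26‰

-10.3‰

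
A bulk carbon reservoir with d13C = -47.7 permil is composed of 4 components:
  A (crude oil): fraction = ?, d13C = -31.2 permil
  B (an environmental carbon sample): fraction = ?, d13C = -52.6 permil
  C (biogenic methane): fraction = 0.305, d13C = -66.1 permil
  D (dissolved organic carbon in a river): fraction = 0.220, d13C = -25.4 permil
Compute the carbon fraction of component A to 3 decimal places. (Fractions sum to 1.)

Let f_A and f_B be the unknown fractions; fractions sum to 1 so f_A + f_B = 0.475.
Mass balance: Σ fᵢ·δᵢ = δ_bulk ⇒ f_A·(-31.2) + f_B·(-52.6) = -47.7 − (-25.748) = -21.952
Substitute f_B = 0.475 − f_A:
f_A·(-31.2 − -52.6) = -21.952 − 0.475×(-52.6) = 3.033
f_A = 3.033 / 21.4 = 0.1418

0.142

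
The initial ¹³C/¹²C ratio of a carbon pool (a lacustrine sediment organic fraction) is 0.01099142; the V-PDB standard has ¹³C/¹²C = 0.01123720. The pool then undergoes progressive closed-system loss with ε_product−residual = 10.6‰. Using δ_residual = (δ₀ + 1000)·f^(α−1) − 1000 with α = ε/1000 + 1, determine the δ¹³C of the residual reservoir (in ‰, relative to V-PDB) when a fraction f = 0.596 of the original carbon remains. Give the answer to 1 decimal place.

δ₀ = (0.01099142/0.01123720 − 1)×1000 = (0.978128 − 1)×1000 = -21.872‰
α − 1 = ε/1000 = 0.0106
f^(α−1) = 0.596^(0.0106) = 0.994529
δ_res = (-21.872 + 1000) × 0.994529 − 1000 = 972.777 − 1000 = -27.22‰

-27.2‰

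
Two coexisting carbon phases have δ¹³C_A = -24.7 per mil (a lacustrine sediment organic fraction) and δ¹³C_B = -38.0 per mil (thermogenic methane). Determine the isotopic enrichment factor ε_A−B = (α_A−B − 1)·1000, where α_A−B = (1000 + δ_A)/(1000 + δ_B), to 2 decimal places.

13.83 per mil

α_A−B = (1000 + -24.7) / (1000 + -38.0) = 975.3 / 962.0 = 1.013825
ε_A−B = (1.013825 − 1) × 1000 = 13.825 per mil
(The approximation ε ≈ δ_A − δ_B would give 13.3 per mil.)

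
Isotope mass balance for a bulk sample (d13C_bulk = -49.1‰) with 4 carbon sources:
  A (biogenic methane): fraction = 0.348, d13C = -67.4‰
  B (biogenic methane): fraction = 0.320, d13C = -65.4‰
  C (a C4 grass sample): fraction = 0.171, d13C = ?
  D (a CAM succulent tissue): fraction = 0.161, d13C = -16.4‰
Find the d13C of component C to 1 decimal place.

-12.1‰

Isotope mass balance: δ_bulk = Σ fᵢ·δᵢ.
-49.1 = 0.348×(-67.4) + 0.320×(-65.4) + 0.171×δ_C + 0.161×(-16.4)
0.171·δ_C = -49.1 − (-47.024) = -2.076
δ_C = -2.076 / 0.171 = -12.14‰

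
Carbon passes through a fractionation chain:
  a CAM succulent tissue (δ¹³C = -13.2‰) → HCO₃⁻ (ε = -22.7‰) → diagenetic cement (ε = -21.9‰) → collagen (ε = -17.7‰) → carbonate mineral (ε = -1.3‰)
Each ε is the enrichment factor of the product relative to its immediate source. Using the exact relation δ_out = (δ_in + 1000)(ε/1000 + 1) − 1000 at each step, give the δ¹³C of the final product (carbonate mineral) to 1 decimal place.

-74.6‰

step 1: δ = (-13.20 + 1000)·(-22.7/1000 + 1) − 1000 = -35.60‰
step 2: δ = (-35.60 + 1000)·(-21.9/1000 + 1) − 1000 = -56.72‰
step 3: δ = (-56.72 + 1000)·(-17.7/1000 + 1) − 1000 = -73.42‰
step 4: δ = (-73.42 + 1000)·(-1.3/1000 + 1) − 1000 = -74.62‰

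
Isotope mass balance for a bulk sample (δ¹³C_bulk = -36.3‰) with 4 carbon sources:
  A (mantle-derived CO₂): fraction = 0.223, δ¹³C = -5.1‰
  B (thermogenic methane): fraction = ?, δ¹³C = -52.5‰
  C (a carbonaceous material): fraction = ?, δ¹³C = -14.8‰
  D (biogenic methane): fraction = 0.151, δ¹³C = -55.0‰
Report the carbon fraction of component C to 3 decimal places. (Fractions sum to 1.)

0.159

Let f_C and f_B be the unknown fractions; fractions sum to 1 so f_C + f_B = 0.626.
Mass balance: Σ fᵢ·δᵢ = δ_bulk ⇒ f_C·(-14.8) + f_B·(-52.5) = -36.3 − (-9.442) = -26.858
Substitute f_B = 0.626 − f_C:
f_C·(-14.8 − -52.5) = -26.858 − 0.626×(-52.5) = 6.007
f_C = 6.007 / 37.7 = 0.1593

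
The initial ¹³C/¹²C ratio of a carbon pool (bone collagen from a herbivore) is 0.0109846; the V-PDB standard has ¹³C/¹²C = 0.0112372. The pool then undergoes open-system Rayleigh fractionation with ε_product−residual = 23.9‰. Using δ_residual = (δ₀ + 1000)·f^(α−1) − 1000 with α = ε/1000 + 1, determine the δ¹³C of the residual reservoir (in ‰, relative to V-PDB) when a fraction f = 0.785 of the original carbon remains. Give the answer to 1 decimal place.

δ₀ = (0.0109846/0.0112372 − 1)×1000 = (0.977521 − 1)×1000 = -22.479‰
α − 1 = ε/1000 = 0.0239
f^(α−1) = 0.785^(0.0239) = 0.994231
δ_res = (-22.479 + 1000) × 0.994231 − 1000 = 971.882 − 1000 = -28.12‰

-28.1‰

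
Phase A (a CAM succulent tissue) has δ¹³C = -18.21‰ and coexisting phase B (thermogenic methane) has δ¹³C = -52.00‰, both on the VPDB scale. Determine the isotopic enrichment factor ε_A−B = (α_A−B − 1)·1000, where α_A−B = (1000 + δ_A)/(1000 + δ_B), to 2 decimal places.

α_A−B = (1000 + -18.21) / (1000 + -52.00) = 981.79 / 948.00 = 1.035643
ε_A−B = (1.035643 − 1) × 1000 = 35.643‰
(The approximation ε ≈ δ_A − δ_B would give 33.79‰.)

35.64‰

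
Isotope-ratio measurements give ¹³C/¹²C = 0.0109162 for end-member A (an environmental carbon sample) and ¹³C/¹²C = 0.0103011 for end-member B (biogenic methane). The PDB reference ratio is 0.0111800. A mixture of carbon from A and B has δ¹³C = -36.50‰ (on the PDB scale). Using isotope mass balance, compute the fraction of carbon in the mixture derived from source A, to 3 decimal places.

0.765

δ_A = (0.0109162/0.0111800 − 1)×1000 = (0.976404 − 1)×1000 = -23.596‰
δ_B = (0.0103011/0.0111800 − 1)×1000 = (0.921386 − 1)×1000 = -78.614‰
f_A = (δ_mix − δ_B)/(δ_A − δ_B) = (-36.50 − (-78.614))/(-23.596 − (-78.614))
f_A = 42.114 / 55.018 = 0.7655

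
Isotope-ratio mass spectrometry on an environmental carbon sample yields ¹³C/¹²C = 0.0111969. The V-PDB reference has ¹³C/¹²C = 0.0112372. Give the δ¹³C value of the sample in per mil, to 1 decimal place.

-3.6 per mil

δ¹³C = (R_sample / R_standard − 1) × 1000
R_sample / R_standard = 0.0111969 / 0.0112372 = 0.996414
δ¹³C = (0.996414 − 1) × 1000 = -3.59 per mil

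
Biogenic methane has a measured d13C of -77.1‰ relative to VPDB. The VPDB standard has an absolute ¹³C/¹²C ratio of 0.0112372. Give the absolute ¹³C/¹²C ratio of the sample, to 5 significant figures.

0.010371

R_sample = R_standard × (d13C/1000 + 1)
R_sample = 0.0112372 × (-77.1/1000 + 1) = 0.0112372 × 0.922900
R_sample = 0.0103708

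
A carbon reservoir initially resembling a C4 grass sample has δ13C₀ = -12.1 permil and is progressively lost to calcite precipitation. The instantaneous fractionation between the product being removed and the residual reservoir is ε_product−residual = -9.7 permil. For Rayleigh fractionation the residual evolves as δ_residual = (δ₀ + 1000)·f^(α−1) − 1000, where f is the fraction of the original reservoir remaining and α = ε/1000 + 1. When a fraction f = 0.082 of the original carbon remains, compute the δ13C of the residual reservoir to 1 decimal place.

12.2 permil

Rayleigh residual: δ_res = (δ₀ + 1000)·f^(α−1) − 1000
α = ε/1000 + 1 = 0.99030, so α − 1 = -0.00970
f^(α−1) = 0.082^(-0.00970) = 1.024557
δ_res = (-12.1 + 1000) × 1.024557 − 1000 = 1012.160 − 1000 = 12.16 permil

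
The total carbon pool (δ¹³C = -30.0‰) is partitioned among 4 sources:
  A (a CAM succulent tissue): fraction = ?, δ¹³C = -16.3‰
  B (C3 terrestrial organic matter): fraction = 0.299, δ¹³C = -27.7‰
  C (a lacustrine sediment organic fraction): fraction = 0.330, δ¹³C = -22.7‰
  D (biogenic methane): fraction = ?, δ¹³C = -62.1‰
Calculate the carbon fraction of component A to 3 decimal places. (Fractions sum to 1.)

Let f_A and f_D be the unknown fractions; fractions sum to 1 so f_A + f_D = 0.371.
Mass balance: Σ fᵢ·δᵢ = δ_bulk ⇒ f_A·(-16.3) + f_D·(-62.1) = -30.0 − (-15.773) = -14.227
Substitute f_D = 0.371 − f_A:
f_A·(-16.3 − -62.1) = -14.227 − 0.371×(-62.1) = 8.812
f_A = 8.812 / 45.8 = 0.1924

0.192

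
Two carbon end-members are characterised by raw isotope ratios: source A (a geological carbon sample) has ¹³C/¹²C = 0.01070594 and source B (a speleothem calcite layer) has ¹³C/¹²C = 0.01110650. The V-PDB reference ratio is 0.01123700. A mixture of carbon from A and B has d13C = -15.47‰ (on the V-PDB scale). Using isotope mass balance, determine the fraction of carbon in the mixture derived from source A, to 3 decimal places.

0.108

δ_A = (0.01070594/0.01123700 − 1)×1000 = (0.952740 − 1)×1000 = -47.260‰
δ_B = (0.01110650/0.01123700 − 1)×1000 = (0.988387 − 1)×1000 = -11.613‰
f_A = (δ_mix − δ_B)/(δ_A − δ_B) = (-15.47 − (-11.613))/(-47.260 − (-11.613))
f_A = -3.857 / -35.647 = 0.1082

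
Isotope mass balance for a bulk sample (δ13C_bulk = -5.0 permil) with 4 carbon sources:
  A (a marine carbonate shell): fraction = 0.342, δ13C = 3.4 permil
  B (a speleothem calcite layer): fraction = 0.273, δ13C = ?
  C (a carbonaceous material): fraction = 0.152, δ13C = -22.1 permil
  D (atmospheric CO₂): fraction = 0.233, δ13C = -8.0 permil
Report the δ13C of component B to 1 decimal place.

-3.4 permil

Isotope mass balance: δ_bulk = Σ fᵢ·δᵢ.
-5.0 = 0.342×(3.4) + 0.273×δ_B + 0.152×(-22.1) + 0.233×(-8.0)
0.273·δ_B = -5.0 − (-4.060) = -0.940
δ_B = -0.940 / 0.273 = -3.44 permil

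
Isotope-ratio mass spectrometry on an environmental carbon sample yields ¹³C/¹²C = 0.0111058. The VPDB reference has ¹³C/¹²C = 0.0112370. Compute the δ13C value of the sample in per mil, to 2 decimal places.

-11.68 per mil

δ13C = (R_sample / R_standard − 1) × 1000
R_sample / R_standard = 0.0111058 / 0.0112370 = 0.988324
δ13C = (0.988324 − 1) × 1000 = -11.676 per mil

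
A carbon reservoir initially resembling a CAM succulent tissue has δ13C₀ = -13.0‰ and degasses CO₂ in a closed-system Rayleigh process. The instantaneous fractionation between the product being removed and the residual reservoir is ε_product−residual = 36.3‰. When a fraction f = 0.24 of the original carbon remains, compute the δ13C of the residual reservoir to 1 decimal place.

-62.8‰

Rayleigh residual: δ_res = (δ₀ + 1000)·f^(α−1) − 1000
α = ε/1000 + 1 = 1.03630, so α − 1 = 0.03630
f^(α−1) = 0.24^(0.03630) = 0.949515
δ_res = (-13.0 + 1000) × 0.949515 − 1000 = 937.171 − 1000 = -62.83‰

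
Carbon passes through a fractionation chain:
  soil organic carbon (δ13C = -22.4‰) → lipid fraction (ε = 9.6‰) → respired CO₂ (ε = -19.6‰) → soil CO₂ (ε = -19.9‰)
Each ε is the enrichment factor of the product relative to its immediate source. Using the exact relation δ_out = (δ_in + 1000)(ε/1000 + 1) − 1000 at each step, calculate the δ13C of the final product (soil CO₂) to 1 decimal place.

step 1: δ = (-22.40 + 1000)·(9.6/1000 + 1) − 1000 = -13.02‰
step 2: δ = (-13.02 + 1000)·(-19.6/1000 + 1) − 1000 = -32.36‰
step 3: δ = (-32.36 + 1000)·(-19.9/1000 + 1) − 1000 = -51.62‰

-51.6‰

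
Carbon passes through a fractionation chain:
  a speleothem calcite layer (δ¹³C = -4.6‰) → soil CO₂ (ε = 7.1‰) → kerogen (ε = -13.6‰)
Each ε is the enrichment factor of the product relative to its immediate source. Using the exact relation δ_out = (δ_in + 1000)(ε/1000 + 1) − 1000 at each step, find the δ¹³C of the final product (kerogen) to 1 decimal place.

-11.2‰

step 1: δ = (-4.60 + 1000)·(7.1/1000 + 1) − 1000 = 2.47‰
step 2: δ = (2.47 + 1000)·(-13.6/1000 + 1) − 1000 = -11.17‰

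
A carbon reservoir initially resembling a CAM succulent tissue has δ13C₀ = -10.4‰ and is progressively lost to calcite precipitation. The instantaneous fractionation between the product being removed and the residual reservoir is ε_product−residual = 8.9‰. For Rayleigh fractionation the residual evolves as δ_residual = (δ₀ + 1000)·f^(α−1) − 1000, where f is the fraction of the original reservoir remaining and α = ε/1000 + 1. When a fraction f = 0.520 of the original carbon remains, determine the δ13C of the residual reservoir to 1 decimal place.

Rayleigh residual: δ_res = (δ₀ + 1000)·f^(α−1) − 1000
α = ε/1000 + 1 = 1.00890, so α − 1 = 0.00890
f^(α−1) = 0.520^(0.00890) = 0.994197
δ_res = (-10.4 + 1000) × 0.994197 − 1000 = 983.857 − 1000 = -16.14‰

-16.1‰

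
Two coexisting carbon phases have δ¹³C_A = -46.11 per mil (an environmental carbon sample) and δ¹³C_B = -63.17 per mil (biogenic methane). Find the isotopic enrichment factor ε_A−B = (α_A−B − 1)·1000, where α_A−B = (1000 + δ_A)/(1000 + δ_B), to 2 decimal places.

18.21 per mil

α_A−B = (1000 + -46.11) / (1000 + -63.17) = 953.89 / 936.83 = 1.018210
ε_A−B = (1.018210 − 1) × 1000 = 18.210 per mil
(The approximation ε ≈ δ_A − δ_B would give 17.06 per mil.)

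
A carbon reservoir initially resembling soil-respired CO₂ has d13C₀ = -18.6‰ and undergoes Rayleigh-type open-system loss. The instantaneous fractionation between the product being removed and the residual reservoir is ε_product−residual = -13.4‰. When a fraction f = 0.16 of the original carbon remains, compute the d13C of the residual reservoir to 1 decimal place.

5.8‰

Rayleigh residual: δ_res = (δ₀ + 1000)·f^(α−1) − 1000
α = ε/1000 + 1 = 0.98660, so α − 1 = -0.01340
f^(α−1) = 0.16^(-0.01340) = 1.024861
δ_res = (-18.6 + 1000) × 1.024861 − 1000 = 1005.798 − 1000 = 5.80‰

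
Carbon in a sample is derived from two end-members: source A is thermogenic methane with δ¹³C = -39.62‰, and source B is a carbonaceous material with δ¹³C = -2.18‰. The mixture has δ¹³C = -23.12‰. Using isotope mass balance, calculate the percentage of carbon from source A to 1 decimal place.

δ_mix = f_A·δ_A + (1 − f_A)·δ_B  ⇒  f_A = (δ_mix − δ_B)/(δ_A − δ_B)
f_A = (-23.12 − (-2.18)) / (-39.62 − (-2.18))
f_A = -20.94 / -37.44 = 0.5593

55.9%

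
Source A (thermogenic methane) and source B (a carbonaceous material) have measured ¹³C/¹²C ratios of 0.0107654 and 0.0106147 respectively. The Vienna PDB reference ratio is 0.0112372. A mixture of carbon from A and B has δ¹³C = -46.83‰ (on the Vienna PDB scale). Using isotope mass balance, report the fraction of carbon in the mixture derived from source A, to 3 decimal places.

0.639

δ_A = (0.0107654/0.0112372 − 1)×1000 = (0.958014 − 1)×1000 = -41.986‰
δ_B = (0.0106147/0.0112372 − 1)×1000 = (0.944604 − 1)×1000 = -55.396‰
f_A = (δ_mix − δ_B)/(δ_A − δ_B) = (-46.83 − (-55.396))/(-41.986 − (-55.396))
f_A = 8.566 / 13.411 = 0.6388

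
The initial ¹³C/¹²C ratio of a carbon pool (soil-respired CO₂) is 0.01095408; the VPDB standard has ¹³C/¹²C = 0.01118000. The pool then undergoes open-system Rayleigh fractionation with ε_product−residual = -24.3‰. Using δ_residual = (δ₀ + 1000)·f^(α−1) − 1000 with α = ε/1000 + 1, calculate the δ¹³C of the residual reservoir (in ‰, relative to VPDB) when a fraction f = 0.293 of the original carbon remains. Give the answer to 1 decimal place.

9.5‰

δ₀ = (0.01095408/0.01118000 − 1)×1000 = (0.979792 − 1)×1000 = -20.208‰
α − 1 = ε/1000 = -0.0243
f^(α−1) = 0.293^(-0.0243) = 1.030280
δ_res = (-20.208 + 1000) × 1.030280 − 1000 = 1009.460 − 1000 = 9.46‰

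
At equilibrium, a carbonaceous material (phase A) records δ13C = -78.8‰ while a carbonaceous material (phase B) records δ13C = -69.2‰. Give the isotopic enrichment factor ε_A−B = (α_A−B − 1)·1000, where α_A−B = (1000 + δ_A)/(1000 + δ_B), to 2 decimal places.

-10.31‰

α_A−B = (1000 + -78.8) / (1000 + -69.2) = 921.2 / 930.8 = 0.989686
ε_A−B = (0.989686 − 1) × 1000 = -10.314‰
(The approximation ε ≈ δ_A − δ_B would give -9.6‰.)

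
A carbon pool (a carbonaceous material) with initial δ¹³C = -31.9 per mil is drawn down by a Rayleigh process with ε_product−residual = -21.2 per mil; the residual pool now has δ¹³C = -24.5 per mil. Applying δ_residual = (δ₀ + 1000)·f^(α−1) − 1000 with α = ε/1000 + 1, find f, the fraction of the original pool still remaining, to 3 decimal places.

0.698

α − 1 = ε/1000 = -0.0212
(δ_res + 1000)/(δ₀ + 1000) = (-24.5 + 1000)/(-31.9 + 1000) = 975.5/968.1 = 1.007644
f = 1.007644^(1/-0.0212) = exp(ln(1.007644)/-0.0212) = exp(0.00761/-0.0212)
f = exp(-0.3592) = 0.6982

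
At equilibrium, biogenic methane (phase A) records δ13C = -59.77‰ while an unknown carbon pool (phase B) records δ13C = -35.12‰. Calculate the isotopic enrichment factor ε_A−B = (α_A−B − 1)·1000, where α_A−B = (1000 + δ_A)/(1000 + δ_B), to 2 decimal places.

-25.55‰

α_A−B = (1000 + -59.77) / (1000 + -35.12) = 940.23 / 964.88 = 0.974453
ε_A−B = (0.974453 − 1) × 1000 = -25.547‰
(The approximation ε ≈ δ_A − δ_B would give -24.65‰.)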